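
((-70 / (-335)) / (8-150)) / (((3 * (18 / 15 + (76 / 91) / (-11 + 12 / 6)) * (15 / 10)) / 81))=-257985 / 10784119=-0.02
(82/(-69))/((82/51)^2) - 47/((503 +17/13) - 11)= -0.55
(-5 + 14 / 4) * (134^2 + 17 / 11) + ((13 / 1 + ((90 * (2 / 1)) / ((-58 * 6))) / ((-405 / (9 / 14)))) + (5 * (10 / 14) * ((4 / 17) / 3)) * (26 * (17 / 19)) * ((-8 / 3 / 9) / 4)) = -26923.80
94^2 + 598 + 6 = 9440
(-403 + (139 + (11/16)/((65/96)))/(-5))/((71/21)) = -2941596/23075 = -127.48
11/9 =1.22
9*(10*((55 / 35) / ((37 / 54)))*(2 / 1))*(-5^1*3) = -1603800 / 259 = -6192.28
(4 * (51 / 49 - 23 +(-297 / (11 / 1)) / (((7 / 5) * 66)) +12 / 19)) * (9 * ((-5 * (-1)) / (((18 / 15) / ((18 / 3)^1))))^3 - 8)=-124535196178 / 10241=-12160452.71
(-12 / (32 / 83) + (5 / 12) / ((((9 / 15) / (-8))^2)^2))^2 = 652265702697049 / 3779136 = 172596514.84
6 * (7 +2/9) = 130/3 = 43.33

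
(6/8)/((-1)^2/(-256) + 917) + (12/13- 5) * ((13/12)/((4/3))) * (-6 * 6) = 111976995/939004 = 119.25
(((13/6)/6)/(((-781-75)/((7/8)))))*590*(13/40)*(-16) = 69797/61632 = 1.13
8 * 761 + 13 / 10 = 60893 / 10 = 6089.30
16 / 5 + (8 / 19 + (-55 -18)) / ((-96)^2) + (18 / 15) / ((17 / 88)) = 9.40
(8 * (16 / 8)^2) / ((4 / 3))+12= 36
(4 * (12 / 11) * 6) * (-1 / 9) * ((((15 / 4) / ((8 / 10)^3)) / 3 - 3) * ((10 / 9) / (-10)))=-13 / 72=-0.18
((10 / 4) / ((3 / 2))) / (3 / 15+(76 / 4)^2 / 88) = 2200 / 5679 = 0.39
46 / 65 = 0.71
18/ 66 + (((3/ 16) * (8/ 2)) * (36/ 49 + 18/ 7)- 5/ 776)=1148501/ 418264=2.75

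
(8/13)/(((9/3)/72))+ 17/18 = 3677/234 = 15.71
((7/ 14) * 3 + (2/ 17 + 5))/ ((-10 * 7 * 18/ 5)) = -25/ 952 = -0.03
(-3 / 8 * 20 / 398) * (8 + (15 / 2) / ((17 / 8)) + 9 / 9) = -3195 / 13532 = -0.24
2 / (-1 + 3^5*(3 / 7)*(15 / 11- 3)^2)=1694 / 235349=0.01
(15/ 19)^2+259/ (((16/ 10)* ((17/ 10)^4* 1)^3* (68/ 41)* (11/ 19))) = 35894412037692194075/ 39331079368669475827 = 0.91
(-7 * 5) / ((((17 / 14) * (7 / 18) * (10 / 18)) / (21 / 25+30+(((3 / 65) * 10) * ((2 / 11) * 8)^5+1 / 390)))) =-4018067685954 / 889806775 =-4515.66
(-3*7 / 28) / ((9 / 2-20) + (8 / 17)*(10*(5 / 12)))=0.06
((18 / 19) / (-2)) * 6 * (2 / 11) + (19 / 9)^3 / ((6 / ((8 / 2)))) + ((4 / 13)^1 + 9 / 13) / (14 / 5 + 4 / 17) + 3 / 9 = 252308207 / 39309138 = 6.42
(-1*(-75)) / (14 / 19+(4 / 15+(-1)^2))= 21375 / 571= 37.43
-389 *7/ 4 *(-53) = 144319/ 4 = 36079.75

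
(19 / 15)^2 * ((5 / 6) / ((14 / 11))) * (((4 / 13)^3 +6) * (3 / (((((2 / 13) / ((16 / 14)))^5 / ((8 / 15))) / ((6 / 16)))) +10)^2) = 17133271329595388286072314 / 14661630633502125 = 1168578840.78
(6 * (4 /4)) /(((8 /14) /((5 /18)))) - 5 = -25 /12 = -2.08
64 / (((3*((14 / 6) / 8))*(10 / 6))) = 1536 / 35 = 43.89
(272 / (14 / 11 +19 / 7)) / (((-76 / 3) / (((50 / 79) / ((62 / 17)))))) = -6675900 / 14285017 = -0.47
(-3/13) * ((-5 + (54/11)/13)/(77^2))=0.00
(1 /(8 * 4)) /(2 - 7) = -1 /160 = -0.01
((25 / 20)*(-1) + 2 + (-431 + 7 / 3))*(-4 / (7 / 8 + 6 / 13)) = 534040 / 417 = 1280.67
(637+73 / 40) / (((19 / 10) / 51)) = 1303203 / 76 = 17147.41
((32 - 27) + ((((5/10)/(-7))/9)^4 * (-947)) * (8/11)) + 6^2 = 14209169875/346565142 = 41.00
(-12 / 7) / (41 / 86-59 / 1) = 1032 / 35231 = 0.03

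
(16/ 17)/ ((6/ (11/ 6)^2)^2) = 14641/ 49572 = 0.30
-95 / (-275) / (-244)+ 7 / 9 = 0.78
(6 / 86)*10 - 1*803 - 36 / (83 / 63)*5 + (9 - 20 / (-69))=-228933824 / 246261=-929.64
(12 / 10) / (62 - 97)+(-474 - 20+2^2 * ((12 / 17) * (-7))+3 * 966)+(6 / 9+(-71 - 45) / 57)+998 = 191101562 / 56525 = 3380.83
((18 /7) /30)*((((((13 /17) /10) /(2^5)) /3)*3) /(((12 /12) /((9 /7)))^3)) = 28431 /65307200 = 0.00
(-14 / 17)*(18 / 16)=-63 / 68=-0.93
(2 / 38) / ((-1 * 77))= -1 / 1463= -0.00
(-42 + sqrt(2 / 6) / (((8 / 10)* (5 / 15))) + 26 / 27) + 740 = 701.13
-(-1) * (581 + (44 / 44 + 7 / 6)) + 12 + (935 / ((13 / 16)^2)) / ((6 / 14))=3954539 / 1014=3899.94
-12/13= -0.92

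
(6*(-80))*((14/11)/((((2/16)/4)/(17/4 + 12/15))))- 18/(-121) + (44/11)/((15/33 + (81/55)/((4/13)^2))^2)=-2371171300499534/24018490441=-98722.74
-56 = -56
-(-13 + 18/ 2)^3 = 64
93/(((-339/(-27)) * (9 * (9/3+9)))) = 31/452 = 0.07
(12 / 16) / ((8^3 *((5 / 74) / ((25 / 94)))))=0.01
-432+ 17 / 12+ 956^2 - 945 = 10950725 / 12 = 912560.42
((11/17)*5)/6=55/102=0.54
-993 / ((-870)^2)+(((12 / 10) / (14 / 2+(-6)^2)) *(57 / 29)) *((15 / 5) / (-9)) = -212593 / 10848900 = -0.02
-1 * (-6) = 6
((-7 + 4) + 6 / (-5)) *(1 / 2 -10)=399 / 10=39.90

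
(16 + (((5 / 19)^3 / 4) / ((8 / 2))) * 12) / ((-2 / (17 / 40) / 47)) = -351041449 / 2194880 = -159.94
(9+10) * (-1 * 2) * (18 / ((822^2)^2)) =-19 / 12681912996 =-0.00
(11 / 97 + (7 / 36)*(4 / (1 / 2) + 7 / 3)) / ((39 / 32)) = 177896 / 102141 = 1.74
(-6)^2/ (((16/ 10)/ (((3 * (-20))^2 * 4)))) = 324000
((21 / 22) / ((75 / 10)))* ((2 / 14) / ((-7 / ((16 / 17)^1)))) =-16 / 6545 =-0.00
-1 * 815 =-815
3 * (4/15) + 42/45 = 26/15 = 1.73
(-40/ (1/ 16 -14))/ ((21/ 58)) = 37120/ 4683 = 7.93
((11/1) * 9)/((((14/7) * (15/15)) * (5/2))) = 99/5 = 19.80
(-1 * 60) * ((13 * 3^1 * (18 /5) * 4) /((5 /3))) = -101088 /5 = -20217.60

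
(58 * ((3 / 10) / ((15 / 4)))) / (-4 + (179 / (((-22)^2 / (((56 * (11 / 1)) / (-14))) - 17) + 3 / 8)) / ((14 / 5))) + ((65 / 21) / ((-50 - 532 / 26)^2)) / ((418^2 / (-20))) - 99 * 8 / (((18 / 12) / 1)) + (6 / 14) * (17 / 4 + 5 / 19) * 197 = -105150530126997533 / 711941889766800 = -147.70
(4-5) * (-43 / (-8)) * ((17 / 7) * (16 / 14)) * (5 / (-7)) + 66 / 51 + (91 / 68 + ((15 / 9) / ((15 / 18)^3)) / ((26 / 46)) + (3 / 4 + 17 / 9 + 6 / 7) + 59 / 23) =19178566129 / 784561050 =24.44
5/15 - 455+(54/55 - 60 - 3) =-85253/165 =-516.68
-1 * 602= -602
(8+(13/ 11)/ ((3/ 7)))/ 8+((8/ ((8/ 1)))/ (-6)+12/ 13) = 7211/ 3432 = 2.10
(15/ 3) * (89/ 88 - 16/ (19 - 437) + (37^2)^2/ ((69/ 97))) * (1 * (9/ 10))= 911877146157/ 76912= 11856110.18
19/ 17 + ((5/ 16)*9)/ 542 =165533/ 147424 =1.12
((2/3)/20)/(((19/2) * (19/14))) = 14/5415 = 0.00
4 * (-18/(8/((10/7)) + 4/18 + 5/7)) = -22680/2059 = -11.02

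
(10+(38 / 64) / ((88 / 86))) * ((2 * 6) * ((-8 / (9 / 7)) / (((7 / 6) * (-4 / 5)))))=74485 / 88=846.42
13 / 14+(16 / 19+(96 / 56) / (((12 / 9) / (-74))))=-24837 / 266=-93.37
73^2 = 5329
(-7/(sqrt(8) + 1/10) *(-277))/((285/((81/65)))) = -104706/986765 + 418824 *sqrt(2)/197353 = 2.90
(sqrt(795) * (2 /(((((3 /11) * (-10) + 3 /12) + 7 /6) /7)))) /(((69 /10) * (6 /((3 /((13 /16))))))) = -49280 * sqrt(795) /51727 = -26.86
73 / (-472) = -73 / 472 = -0.15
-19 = -19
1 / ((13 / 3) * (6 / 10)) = 0.38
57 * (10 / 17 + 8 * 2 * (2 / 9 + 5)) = 244606 / 51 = 4796.20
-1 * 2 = -2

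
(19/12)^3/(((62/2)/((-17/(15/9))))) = -1.31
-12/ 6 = -2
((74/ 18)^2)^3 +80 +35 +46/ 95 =249574448066/ 50486895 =4943.35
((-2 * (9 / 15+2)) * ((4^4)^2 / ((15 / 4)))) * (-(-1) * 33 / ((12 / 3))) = -18743296 / 25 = -749731.84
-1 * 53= -53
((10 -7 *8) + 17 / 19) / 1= -857 / 19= -45.11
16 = 16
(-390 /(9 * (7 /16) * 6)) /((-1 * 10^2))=52 /315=0.17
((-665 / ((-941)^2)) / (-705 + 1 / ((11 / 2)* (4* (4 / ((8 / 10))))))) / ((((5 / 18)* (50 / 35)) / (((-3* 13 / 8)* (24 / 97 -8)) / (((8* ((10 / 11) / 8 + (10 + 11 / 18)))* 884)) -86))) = -222046390780137 / 961807946871051814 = -0.00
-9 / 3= -3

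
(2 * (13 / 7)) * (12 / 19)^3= 44928 / 48013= 0.94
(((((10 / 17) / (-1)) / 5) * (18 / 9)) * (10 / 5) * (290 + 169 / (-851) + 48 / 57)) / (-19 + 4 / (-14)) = 52633448 / 7421571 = 7.09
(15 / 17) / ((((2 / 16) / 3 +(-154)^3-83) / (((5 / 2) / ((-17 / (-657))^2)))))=-388484100 / 430655534551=-0.00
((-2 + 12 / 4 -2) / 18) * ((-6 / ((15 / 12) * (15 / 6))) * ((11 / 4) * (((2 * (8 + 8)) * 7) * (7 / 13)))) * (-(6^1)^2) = -413952 / 325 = -1273.70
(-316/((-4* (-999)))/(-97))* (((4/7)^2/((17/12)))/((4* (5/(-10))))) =-2528/26906733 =-0.00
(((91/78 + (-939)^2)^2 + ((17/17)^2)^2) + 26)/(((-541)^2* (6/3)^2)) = 27987623251861/42146064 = 664062.56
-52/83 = -0.63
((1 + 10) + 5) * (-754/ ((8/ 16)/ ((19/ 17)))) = -458432/ 17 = -26966.59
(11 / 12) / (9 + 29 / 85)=935 / 9528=0.10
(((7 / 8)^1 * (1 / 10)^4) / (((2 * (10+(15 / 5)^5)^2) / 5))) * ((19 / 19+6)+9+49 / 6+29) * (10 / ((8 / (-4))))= -203 / 223449600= -0.00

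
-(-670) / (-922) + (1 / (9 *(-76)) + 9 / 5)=1689911 / 1576620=1.07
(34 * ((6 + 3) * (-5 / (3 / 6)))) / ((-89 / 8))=24480 / 89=275.06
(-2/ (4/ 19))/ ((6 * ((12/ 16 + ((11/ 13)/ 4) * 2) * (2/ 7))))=-1729/ 366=-4.72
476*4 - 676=1228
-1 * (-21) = 21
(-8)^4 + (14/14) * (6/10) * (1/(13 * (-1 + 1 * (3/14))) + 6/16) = 23430071/5720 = 4096.17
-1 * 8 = -8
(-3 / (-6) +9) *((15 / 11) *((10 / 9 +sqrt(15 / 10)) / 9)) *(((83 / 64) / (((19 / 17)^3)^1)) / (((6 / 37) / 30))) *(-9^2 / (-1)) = 5657933625 / 254144 +10184280525 *sqrt(6) / 1016576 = 46802.23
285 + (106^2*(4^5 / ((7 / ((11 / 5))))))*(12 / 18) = 253154533 / 105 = 2410995.55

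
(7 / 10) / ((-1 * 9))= -7 / 90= -0.08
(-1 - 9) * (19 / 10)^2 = -361 / 10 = -36.10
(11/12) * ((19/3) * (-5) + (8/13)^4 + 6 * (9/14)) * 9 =-45632422/199927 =-228.25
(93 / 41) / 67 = 93 / 2747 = 0.03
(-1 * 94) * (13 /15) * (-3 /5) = 1222 /25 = 48.88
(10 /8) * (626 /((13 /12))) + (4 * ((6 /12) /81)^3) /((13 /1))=9980461981 /13817466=722.31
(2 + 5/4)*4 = 13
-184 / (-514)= 92 / 257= 0.36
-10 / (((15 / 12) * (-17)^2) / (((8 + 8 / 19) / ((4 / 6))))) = -1920 / 5491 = -0.35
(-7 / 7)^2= 1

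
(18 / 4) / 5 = 9 / 10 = 0.90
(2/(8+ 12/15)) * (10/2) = 1.14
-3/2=-1.50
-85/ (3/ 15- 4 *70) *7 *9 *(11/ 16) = 13.16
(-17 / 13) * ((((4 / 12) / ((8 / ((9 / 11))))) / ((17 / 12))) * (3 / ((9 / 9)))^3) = -243 / 286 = -0.85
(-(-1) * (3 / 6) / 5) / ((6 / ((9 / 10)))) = 3 / 200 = 0.02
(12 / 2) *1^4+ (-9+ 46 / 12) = 5 / 6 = 0.83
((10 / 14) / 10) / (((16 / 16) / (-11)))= -11 / 14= -0.79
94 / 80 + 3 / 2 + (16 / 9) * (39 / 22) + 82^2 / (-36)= -716567 / 3960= -180.95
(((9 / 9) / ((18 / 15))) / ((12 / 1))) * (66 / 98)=55 / 1176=0.05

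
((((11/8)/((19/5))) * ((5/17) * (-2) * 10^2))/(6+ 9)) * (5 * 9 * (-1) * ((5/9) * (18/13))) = 206250/4199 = 49.12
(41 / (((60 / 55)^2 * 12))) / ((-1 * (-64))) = 4961 / 110592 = 0.04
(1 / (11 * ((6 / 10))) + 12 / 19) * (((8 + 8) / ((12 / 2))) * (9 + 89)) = 384944 / 1881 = 204.65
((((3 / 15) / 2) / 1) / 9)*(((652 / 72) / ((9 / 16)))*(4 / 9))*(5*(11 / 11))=2608 / 6561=0.40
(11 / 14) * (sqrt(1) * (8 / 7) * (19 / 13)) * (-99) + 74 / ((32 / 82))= 59.70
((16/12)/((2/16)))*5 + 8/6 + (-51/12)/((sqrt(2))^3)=53.16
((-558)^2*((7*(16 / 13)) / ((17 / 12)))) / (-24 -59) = -418473216 / 18343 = -22813.78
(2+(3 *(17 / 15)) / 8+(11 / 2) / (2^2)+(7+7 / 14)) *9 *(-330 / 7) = -33561 / 7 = -4794.43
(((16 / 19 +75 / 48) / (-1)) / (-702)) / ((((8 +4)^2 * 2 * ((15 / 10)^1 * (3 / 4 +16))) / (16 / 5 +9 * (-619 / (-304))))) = 0.00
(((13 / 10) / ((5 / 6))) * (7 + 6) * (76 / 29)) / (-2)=-19266 / 725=-26.57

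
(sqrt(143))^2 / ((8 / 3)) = 429 / 8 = 53.62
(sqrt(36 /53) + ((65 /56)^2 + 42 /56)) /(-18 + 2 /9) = -59193 /501760-27*sqrt(53) /4240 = -0.16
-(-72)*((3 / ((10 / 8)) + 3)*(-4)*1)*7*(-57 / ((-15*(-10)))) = 517104 / 125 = 4136.83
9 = 9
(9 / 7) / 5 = 9 / 35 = 0.26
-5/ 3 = -1.67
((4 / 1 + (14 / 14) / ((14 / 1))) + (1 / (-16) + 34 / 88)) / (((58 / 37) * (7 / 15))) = 6.01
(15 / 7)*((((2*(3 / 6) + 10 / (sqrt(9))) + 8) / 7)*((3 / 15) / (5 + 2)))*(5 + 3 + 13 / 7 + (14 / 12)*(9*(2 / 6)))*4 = 13838 / 2401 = 5.76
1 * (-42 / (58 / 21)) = -441 / 29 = -15.21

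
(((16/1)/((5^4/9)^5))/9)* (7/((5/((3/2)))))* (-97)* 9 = -962262504/476837158203125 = -0.00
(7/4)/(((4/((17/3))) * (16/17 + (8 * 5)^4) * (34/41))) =4879/4177921536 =0.00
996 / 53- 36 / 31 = 17.63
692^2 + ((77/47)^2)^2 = 2336738715425/4879681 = 478871.20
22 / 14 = 11 / 7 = 1.57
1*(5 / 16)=5 / 16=0.31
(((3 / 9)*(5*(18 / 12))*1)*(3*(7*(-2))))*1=-105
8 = 8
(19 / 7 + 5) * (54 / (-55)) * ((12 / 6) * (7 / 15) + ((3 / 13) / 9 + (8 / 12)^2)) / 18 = -14778 / 25025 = -0.59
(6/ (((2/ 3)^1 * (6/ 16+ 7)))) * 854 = 61488/ 59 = 1042.17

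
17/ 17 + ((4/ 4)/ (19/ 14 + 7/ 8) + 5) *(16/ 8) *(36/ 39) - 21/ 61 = 1061984/ 99125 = 10.71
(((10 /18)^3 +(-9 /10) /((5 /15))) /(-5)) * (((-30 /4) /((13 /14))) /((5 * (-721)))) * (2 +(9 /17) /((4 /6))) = 350227 /110628180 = 0.00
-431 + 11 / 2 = -851 / 2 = -425.50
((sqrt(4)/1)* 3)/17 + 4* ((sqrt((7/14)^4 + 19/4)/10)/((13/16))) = 6/17 + 8* sqrt(77)/65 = 1.43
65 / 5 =13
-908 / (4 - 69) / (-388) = -0.04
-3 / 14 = -0.21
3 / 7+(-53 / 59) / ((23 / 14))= -1123 / 9499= -0.12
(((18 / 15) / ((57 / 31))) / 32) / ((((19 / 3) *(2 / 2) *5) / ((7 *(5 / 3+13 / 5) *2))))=1736 / 45125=0.04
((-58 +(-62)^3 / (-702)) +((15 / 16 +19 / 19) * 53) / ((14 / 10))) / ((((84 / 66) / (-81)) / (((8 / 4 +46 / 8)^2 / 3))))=-147462669827 / 326144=-452139.76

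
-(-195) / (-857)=-0.23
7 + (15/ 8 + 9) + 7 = 199/ 8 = 24.88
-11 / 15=-0.73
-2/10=-1/5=-0.20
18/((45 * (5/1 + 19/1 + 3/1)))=2/135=0.01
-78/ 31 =-2.52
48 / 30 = 8 / 5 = 1.60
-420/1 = -420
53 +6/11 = 589/11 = 53.55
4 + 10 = 14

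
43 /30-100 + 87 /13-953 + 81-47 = -394241 /390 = -1010.87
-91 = -91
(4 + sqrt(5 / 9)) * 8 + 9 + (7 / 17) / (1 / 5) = 8 * sqrt(5) / 3 + 732 / 17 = 49.02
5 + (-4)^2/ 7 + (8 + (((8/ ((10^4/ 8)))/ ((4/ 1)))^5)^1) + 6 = 14209747314453132/ 667572021484375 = 21.29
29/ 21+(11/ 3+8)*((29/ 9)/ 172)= 51997/ 32508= 1.60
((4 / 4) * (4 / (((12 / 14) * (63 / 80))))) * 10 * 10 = 592.59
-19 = -19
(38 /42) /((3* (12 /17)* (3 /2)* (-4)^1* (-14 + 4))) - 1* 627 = -28440397 /45360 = -626.99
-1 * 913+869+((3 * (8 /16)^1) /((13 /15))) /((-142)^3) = -3275601517 /74445488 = -44.00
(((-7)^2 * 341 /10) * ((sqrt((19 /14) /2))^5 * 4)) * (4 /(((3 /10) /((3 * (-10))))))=-615505 * sqrt(133) /7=-1014049.99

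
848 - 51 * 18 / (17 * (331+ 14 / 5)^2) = 2362154378 / 2785561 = 848.00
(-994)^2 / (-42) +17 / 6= -141131 / 6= -23521.83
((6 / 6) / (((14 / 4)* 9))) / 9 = 2 / 567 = 0.00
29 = 29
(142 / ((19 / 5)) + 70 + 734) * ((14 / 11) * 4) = 4283.33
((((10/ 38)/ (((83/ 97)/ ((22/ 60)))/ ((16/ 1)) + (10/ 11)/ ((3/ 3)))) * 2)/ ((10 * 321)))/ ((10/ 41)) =174988/ 274607475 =0.00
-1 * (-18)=18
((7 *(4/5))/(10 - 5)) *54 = 1512/25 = 60.48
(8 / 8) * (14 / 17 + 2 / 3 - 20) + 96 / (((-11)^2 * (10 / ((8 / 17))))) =-569968 / 30855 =-18.47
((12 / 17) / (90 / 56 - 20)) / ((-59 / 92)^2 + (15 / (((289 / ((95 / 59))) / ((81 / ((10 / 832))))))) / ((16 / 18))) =-2852435712 / 47123812452265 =-0.00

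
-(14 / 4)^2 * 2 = -49 / 2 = -24.50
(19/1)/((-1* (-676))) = 19/676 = 0.03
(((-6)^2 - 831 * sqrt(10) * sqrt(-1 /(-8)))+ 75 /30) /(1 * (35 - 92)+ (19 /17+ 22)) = -1309 /1152+ 4709 * sqrt(5) /384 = 26.28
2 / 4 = 1 / 2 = 0.50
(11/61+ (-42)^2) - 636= 68819/61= 1128.18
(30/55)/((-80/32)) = -12/55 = -0.22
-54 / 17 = -3.18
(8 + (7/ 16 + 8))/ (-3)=-263/ 48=-5.48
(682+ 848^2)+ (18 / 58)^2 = 605340107 / 841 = 719786.10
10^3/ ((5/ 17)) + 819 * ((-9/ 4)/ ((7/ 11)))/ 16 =206017/ 64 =3219.02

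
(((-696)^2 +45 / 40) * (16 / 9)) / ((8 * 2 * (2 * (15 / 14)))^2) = 7033019 / 9600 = 732.61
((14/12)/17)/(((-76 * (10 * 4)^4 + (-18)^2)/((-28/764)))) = 49/3790411607832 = 0.00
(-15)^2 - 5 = 220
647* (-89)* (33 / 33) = -57583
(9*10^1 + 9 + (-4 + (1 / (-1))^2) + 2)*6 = 588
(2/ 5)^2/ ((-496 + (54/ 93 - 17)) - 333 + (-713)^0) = -124/ 654425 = -0.00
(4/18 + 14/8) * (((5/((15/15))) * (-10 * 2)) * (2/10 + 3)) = -5680/9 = -631.11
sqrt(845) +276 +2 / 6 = 13 * sqrt(5) +829 / 3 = 305.40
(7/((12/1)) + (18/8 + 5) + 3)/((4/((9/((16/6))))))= 585/64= 9.14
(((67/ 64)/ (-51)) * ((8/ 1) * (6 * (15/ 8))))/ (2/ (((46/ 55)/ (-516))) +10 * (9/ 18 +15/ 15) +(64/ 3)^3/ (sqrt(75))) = 587956838400 * sqrt(3)/ 112537055320027 +35430986941875/ 3601185770240864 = 0.02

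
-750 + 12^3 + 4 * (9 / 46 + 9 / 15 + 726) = 446796 / 115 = 3885.18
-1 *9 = -9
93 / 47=1.98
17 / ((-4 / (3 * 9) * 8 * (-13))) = 459 / 416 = 1.10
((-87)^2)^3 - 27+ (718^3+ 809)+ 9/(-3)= 433996348020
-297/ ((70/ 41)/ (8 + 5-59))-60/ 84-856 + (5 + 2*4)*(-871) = -146219/ 35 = -4177.69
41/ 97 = 0.42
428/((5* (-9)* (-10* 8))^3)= 107/11664000000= 0.00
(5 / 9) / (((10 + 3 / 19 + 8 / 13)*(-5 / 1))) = -247 / 23949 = -0.01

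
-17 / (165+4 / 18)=-153 / 1487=-0.10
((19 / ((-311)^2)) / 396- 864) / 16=-33092509805 / 612824256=-54.00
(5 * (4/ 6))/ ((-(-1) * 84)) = 5/ 126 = 0.04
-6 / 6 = -1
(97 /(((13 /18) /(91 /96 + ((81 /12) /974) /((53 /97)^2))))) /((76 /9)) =334014083811 /21625075264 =15.45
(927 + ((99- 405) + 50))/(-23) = -671/23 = -29.17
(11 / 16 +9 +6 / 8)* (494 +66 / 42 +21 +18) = 312457 / 56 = 5579.59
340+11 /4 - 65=1111 /4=277.75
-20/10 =-2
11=11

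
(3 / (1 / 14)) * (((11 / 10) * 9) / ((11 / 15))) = 567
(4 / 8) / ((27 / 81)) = 3 / 2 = 1.50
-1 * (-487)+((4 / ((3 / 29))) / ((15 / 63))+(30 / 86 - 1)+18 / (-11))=1530421 / 2365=647.11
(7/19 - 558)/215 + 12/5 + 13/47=15928/191995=0.08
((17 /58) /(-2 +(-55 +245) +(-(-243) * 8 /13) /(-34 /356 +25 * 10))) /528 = 9830743 /3339929510016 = 0.00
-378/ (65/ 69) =-401.26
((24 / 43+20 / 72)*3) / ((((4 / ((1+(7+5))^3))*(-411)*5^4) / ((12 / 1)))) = -1421459 / 22091250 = -0.06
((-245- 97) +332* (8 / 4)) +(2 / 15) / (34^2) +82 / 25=14100893 / 43350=325.28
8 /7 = 1.14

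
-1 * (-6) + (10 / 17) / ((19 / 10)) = 2038 / 323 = 6.31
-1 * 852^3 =-618470208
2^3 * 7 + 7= 63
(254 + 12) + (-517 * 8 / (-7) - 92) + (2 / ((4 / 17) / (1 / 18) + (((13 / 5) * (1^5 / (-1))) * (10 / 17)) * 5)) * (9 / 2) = 309461 / 406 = 762.22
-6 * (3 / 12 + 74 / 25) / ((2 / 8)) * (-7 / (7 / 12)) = 23112 / 25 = 924.48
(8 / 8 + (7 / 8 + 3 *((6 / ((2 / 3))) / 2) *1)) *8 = 123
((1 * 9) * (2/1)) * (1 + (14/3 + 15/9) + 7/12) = 285/2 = 142.50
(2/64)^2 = 1/1024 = 0.00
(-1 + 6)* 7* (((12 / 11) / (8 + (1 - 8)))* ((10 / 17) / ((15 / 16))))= 4480 / 187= 23.96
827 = 827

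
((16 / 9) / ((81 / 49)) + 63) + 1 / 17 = 794816 / 12393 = 64.13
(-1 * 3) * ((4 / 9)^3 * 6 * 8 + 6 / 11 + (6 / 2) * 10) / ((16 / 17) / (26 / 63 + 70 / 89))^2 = -4742257102703 / 28011658059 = -169.30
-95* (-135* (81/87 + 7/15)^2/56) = 2633856/5887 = 447.40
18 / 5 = 3.60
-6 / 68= -3 / 34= -0.09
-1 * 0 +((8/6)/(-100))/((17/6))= -2/425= -0.00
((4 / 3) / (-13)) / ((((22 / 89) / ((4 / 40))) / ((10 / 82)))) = -89 / 17589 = -0.01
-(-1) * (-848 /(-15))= 848 /15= 56.53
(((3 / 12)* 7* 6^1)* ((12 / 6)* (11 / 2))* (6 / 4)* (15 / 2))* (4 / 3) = 3465 / 2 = 1732.50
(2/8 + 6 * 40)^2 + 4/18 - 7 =8310713/144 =57713.28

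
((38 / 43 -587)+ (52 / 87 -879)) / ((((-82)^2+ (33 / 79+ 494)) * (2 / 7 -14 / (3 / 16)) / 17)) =3678990026 / 79339333755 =0.05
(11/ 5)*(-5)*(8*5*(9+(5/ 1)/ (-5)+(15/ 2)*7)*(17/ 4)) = -113135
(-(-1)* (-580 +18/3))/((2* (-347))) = 287/347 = 0.83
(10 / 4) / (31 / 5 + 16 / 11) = 275 / 842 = 0.33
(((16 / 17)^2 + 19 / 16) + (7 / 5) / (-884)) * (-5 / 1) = -622679 / 60112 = -10.36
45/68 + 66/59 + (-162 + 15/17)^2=1770621987/68204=25960.68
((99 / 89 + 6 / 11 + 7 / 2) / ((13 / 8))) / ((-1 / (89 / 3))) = -40396 / 429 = -94.16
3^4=81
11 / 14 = 0.79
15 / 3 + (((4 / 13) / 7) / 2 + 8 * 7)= 5553 / 91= 61.02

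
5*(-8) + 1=-39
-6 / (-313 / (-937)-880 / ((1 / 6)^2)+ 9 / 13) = 36543 / 192940789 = 0.00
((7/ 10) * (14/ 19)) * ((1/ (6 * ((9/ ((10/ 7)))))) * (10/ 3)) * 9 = 70/ 171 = 0.41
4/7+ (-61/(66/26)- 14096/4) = -819463/231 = -3547.46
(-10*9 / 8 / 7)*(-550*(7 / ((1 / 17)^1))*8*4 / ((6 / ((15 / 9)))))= 935000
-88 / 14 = -44 / 7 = -6.29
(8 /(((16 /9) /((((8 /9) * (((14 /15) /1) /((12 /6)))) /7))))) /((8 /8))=4 /15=0.27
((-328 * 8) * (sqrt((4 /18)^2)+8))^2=37704318976 /81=465485419.46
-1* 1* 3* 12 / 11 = -36 / 11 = -3.27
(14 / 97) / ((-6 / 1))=-7 / 291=-0.02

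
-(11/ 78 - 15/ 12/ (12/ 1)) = -23/ 624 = -0.04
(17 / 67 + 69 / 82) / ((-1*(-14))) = 6017 / 76916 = 0.08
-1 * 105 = -105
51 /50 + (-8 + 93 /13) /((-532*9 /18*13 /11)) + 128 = 72501076 /561925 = 129.02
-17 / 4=-4.25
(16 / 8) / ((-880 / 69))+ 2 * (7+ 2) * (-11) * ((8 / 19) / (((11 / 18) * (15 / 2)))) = -30675 / 1672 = -18.35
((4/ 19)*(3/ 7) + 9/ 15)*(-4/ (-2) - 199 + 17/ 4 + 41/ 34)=-70335/ 532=-132.21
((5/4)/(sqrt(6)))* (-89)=-445* sqrt(6)/24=-45.42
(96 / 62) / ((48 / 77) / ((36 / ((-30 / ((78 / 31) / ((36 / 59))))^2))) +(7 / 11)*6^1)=362386024 / 1108106191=0.33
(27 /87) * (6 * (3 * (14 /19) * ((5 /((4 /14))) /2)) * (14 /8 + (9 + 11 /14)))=48195 /116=415.47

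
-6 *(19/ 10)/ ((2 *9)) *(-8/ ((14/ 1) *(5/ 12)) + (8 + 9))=-10393/ 1050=-9.90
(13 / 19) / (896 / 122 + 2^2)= 793 / 13148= 0.06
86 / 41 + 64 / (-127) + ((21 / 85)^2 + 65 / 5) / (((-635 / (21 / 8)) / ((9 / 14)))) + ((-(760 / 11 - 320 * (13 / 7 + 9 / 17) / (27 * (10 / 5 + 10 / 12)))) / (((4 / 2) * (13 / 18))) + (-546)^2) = 298076.64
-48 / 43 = -1.12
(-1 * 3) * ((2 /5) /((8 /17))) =-51 /20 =-2.55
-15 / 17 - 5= -100 / 17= -5.88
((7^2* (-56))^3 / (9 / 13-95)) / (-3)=-134296804096 / 1839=-73027082.16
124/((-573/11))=-1364/573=-2.38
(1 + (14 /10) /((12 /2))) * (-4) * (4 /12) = -74 /45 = -1.64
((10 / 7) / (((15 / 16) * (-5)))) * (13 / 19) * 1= -416 / 1995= -0.21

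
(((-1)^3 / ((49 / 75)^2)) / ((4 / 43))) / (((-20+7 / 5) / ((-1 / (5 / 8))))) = -161250 / 74431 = -2.17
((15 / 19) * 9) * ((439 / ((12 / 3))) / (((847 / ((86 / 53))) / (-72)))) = -91742220 / 852929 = -107.56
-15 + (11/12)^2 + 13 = -1.16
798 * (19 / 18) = 842.33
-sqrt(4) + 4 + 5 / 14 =33 / 14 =2.36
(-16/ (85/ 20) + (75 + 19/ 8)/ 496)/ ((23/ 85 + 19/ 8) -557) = 1217145/ 186972656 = 0.01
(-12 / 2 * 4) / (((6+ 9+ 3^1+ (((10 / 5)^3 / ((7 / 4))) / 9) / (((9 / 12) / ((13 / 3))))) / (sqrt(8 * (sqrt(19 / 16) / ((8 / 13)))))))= -3402 * sqrt(13) * 19^(1 / 4) / 5935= -4.31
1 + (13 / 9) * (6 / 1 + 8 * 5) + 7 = 670 / 9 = 74.44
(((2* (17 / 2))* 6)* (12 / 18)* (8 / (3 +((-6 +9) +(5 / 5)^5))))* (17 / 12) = 2312 / 21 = 110.10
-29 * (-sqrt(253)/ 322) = 29 * sqrt(253)/ 322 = 1.43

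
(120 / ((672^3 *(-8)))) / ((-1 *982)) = 5 / 99334029312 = 0.00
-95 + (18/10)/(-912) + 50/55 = -1573233/16720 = -94.09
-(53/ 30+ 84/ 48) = -211/ 60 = -3.52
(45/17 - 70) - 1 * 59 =-2148/17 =-126.35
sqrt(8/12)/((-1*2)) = -sqrt(6)/6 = -0.41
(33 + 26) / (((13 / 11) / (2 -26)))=-15576 / 13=-1198.15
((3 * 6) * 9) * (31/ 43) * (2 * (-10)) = -100440/ 43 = -2335.81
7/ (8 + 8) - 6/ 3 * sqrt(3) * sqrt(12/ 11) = 7/ 16 - 12 * sqrt(11)/ 11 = -3.18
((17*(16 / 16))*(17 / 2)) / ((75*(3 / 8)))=1156 / 225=5.14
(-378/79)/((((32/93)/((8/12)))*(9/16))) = -1302/79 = -16.48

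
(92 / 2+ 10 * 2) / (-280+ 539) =0.25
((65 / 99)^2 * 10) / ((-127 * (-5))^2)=1690 / 158080329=0.00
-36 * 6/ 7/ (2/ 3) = -46.29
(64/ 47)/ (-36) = -16/ 423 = -0.04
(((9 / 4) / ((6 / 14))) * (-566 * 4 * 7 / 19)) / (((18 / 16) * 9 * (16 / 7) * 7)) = -13867 / 513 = -27.03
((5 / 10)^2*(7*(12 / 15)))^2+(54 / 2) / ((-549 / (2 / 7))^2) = 26802463 / 13674675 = 1.96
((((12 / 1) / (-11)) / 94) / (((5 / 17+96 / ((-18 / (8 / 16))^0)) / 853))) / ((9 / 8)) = -232016 / 2538987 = -0.09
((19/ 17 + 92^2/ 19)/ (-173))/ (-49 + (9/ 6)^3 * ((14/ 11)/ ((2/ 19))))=1813416/ 5755537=0.32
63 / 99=7 / 11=0.64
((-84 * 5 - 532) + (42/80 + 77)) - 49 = -36939/40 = -923.48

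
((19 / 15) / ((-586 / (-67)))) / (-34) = -1273 / 298860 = -0.00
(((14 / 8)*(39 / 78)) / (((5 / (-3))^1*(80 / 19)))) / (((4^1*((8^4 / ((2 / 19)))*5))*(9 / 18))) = -0.00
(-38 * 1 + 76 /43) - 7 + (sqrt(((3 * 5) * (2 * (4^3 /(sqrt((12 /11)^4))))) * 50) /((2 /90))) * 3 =-1859 /43 + 9900 * sqrt(15) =38299.30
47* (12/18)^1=94/3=31.33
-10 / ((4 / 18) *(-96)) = 15 / 32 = 0.47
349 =349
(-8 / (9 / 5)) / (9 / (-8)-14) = 320 / 1089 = 0.29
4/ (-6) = -2/ 3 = -0.67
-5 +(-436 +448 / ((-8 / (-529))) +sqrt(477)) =3 * sqrt(53) +29183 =29204.84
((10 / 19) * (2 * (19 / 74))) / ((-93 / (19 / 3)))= -0.02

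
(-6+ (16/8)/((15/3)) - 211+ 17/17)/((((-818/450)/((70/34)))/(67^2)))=7621648650/6953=1096166.93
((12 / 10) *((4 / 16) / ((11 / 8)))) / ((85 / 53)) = 636 / 4675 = 0.14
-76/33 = -2.30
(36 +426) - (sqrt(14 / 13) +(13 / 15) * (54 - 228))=3064 / 5 - sqrt(182) / 13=611.76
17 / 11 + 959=10566 / 11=960.55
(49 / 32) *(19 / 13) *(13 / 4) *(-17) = -123.65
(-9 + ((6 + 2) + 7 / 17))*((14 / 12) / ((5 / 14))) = -98 / 51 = -1.92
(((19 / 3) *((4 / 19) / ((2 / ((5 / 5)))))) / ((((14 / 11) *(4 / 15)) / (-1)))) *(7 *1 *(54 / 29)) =-1485 / 58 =-25.60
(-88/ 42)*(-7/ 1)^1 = 44/ 3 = 14.67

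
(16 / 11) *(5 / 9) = 80 / 99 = 0.81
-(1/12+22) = -265/12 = -22.08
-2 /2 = -1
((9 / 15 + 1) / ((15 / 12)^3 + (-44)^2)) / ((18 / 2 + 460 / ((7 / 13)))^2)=25088 / 22646361468105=0.00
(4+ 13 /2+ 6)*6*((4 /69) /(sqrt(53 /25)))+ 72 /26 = 36 /13+ 660*sqrt(53) /1219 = 6.71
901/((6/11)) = 9911/6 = 1651.83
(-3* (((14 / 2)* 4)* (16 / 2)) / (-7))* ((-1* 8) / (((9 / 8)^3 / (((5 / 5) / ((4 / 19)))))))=-622592 / 243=-2562.11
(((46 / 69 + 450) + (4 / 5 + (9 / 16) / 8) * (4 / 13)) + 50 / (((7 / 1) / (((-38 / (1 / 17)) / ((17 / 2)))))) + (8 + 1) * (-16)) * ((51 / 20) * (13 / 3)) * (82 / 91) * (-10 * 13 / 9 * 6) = 7182656791 / 35280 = 203590.05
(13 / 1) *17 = 221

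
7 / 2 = 3.50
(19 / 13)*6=114 / 13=8.77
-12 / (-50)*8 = 48 / 25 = 1.92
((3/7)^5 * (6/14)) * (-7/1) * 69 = -50301/16807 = -2.99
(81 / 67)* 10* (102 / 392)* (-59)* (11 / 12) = -4468365 / 26264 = -170.13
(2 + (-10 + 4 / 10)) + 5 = -13 / 5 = -2.60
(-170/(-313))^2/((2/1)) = 14450/97969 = 0.15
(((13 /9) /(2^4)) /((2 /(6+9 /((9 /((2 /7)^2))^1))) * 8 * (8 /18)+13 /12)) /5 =1937 /241660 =0.01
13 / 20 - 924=-18467 / 20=-923.35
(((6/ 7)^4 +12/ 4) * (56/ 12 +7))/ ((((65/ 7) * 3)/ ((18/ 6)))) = 2833/ 637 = 4.45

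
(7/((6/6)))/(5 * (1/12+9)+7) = 0.13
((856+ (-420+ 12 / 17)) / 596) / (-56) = -232 / 17731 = -0.01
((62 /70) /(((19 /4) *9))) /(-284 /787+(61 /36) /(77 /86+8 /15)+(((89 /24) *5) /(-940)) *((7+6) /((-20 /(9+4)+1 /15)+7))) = 2192485394176 /82411593621495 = 0.03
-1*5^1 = -5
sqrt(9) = 3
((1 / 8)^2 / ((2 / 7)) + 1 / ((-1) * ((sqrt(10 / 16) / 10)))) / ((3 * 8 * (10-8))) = -0.26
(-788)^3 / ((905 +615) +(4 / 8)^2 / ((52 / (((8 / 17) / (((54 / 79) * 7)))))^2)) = -3414654750478503168 / 10607468121121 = -321910.44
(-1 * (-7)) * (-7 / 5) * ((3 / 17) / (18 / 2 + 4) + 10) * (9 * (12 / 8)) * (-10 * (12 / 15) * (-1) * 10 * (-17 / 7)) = 257388.92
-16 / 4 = -4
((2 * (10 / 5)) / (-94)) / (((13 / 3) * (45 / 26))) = -4 / 705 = -0.01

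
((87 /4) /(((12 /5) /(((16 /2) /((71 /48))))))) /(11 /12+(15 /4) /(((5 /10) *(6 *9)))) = 62640 /1349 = 46.43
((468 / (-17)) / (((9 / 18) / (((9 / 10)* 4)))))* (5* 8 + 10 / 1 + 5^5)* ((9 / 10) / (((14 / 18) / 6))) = -519946128 / 119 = -4369295.19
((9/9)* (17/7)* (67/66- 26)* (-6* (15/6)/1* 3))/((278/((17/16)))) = 7148415/684992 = 10.44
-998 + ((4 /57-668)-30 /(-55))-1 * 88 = -1099372 /627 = -1753.38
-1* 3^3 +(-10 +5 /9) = -328 /9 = -36.44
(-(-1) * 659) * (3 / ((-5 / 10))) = -3954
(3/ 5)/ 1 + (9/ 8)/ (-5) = 0.38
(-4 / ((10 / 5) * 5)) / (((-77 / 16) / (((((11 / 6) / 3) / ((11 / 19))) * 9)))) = 304 / 385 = 0.79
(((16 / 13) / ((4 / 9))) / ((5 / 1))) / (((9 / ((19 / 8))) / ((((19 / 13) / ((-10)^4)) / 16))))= 361 / 270400000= 0.00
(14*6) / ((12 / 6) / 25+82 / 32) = 4800 / 151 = 31.79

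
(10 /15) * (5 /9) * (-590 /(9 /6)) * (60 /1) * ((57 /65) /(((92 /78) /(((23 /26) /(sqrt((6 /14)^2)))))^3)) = -9612575 /234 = -41079.38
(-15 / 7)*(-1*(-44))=-660 / 7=-94.29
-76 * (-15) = 1140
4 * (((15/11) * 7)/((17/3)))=1260/187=6.74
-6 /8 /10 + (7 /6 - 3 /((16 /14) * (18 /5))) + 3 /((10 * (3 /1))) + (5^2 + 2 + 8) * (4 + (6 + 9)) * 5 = 266037 /80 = 3325.46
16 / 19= 0.84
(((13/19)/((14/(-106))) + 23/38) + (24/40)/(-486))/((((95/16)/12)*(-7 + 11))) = -3944144/1705725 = -2.31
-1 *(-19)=19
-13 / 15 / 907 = -13 / 13605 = -0.00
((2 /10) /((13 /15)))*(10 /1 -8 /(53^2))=2.31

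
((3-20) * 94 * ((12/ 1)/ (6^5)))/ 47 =-17/ 324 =-0.05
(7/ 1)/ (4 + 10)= 1/ 2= 0.50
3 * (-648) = -1944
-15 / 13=-1.15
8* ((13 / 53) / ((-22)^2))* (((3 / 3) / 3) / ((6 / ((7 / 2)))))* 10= 455 / 57717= 0.01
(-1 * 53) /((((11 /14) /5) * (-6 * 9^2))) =1855 /2673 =0.69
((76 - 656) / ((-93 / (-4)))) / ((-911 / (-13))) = -30160 / 84723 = -0.36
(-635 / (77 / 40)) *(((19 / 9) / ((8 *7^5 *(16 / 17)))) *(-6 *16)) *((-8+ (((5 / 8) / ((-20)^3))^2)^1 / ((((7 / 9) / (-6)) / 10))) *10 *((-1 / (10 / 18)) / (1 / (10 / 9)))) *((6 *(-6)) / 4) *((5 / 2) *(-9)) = 2540493031441545 / 148422213632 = 17116.66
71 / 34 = 2.09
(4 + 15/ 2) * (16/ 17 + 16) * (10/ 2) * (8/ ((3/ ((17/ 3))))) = 14720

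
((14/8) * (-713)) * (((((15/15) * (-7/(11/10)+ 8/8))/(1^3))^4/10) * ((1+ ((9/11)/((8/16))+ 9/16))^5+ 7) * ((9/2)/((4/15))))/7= -13470569854203296130064425/158239190914433024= -85127898.95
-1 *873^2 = -762129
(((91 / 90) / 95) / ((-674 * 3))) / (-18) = 91 / 311185800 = 0.00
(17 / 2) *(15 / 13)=255 / 26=9.81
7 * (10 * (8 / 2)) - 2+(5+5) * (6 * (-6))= -82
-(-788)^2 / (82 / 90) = -27942480 / 41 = -681523.90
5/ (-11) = -5/ 11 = -0.45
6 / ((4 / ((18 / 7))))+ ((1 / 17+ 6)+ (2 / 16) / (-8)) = 75401 / 7616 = 9.90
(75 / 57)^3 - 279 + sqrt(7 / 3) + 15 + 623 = sqrt(21) / 3 + 2478006 / 6859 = 362.81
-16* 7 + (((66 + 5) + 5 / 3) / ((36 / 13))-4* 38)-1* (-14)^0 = -12893 / 54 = -238.76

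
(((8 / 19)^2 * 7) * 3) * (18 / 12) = 2016 / 361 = 5.58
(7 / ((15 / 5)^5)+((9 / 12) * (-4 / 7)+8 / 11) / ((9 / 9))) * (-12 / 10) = -12256 / 31185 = -0.39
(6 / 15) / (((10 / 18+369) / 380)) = 684 / 1663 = 0.41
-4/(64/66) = -4.12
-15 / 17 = -0.88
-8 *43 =-344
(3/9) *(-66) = -22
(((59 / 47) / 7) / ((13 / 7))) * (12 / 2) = 354 / 611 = 0.58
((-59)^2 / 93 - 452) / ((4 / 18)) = -115665 / 62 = -1865.56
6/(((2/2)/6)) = 36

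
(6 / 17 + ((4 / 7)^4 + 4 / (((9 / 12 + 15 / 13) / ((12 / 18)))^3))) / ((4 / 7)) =337538874443 / 305521927326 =1.10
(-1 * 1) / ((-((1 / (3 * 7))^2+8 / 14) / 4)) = 1764 / 253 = 6.97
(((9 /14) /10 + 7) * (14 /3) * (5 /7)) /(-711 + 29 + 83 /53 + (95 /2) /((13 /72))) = -681421 /12077478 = -0.06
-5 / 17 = -0.29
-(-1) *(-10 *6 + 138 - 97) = -19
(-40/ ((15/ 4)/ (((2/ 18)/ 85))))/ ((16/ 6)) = -4/ 765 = -0.01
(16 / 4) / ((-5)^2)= 4 / 25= 0.16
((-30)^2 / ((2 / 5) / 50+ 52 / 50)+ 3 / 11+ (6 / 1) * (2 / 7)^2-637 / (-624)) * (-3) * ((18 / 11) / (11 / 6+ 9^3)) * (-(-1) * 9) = -708744542787 / 13623300460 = -52.02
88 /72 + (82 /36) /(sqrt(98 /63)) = 11 /9 + 41*sqrt(14) /84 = 3.05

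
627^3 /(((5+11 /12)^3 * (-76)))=-5604447024 /357911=-15658.77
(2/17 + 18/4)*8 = 628/17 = 36.94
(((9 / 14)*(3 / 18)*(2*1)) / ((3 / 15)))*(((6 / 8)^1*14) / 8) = 45 / 32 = 1.41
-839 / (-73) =839 / 73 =11.49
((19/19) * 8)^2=64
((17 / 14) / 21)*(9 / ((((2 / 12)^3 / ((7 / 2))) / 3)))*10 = 82620 / 7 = 11802.86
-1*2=-2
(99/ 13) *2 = 198/ 13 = 15.23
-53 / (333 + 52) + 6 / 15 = 101 / 385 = 0.26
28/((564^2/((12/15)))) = 7/99405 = 0.00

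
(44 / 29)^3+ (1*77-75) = 133962 / 24389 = 5.49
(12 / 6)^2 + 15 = 19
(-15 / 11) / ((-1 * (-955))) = -0.00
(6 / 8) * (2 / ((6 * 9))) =1 / 36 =0.03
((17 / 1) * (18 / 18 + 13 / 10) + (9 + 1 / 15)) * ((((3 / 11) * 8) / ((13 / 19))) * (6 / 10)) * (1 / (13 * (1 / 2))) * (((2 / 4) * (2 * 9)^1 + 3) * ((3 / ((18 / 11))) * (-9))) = -2372112 / 845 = -2807.23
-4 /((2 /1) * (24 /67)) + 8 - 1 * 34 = -379 /12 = -31.58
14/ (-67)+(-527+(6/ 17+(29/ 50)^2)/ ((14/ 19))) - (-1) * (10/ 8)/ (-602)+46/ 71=-525.63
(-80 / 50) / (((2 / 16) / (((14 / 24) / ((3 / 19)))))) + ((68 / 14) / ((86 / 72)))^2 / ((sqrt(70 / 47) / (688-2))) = -2128 / 45 + 1498176 * sqrt(3290) / 9245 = 9247.81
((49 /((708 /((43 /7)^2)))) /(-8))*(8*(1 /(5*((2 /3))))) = -1849 /2360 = -0.78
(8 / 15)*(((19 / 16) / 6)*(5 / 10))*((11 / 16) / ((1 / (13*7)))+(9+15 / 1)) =5263 / 1152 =4.57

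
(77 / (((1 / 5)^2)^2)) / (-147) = -6875 / 21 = -327.38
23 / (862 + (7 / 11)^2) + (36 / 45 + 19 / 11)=637298 / 249535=2.55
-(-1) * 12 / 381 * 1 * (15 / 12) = 5 / 127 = 0.04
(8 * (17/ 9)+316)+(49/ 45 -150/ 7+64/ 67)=311.73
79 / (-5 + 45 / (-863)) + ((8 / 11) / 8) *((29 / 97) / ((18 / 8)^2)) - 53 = -25861861699 / 376821720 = -68.63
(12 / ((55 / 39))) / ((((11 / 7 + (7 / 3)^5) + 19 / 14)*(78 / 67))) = 1367604 / 13489355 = 0.10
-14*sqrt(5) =-31.30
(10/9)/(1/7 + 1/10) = 700/153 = 4.58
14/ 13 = 1.08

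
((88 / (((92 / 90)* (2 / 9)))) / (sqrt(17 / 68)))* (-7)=-5423.48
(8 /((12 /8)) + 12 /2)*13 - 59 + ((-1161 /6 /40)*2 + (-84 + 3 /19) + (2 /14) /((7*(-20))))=-115849 /22344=-5.18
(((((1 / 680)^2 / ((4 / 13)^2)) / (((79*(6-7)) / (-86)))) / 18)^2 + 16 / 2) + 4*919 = 101937608144089304649289 / 27670360516853760000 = 3684.00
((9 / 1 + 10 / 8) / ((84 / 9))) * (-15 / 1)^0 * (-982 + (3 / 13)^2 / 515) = -1078.45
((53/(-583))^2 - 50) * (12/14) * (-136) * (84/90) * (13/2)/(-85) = -1258192/3025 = -415.93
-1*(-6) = 6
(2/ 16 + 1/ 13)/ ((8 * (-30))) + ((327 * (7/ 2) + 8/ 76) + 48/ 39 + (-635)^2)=63922941627/ 158080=404370.84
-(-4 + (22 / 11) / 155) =618 / 155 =3.99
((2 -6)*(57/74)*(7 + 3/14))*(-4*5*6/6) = 115140/259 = 444.56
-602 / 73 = -8.25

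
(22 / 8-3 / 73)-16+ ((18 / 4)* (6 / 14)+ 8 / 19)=-424923 / 38836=-10.94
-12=-12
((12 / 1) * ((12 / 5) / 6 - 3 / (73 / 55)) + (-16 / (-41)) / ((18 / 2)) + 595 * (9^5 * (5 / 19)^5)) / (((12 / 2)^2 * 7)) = 14780206248248447 / 84040335241380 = 175.87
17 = 17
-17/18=-0.94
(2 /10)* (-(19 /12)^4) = -130321 /103680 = -1.26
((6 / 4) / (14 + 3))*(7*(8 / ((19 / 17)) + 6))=2625 / 323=8.13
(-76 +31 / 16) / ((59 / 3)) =-3555 / 944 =-3.77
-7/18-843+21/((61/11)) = -839.60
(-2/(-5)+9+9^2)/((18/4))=904/45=20.09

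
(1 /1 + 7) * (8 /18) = 32 /9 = 3.56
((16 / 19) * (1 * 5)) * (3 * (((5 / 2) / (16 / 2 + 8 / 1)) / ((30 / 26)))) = 65 / 38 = 1.71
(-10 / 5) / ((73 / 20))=-40 / 73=-0.55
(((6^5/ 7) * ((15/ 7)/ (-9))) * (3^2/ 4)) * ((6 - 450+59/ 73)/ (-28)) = -235853370/ 25039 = -9419.44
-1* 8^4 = -4096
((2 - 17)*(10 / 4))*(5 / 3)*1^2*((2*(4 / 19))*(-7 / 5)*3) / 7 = 300 / 19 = 15.79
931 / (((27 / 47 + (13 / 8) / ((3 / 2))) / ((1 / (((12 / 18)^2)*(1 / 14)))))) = 16540146 / 935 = 17690.00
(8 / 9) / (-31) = -8 / 279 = -0.03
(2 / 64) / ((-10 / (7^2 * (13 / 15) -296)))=3803 / 4800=0.79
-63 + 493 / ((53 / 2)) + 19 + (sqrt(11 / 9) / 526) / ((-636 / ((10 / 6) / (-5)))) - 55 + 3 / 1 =-4102 / 53 + sqrt(11) / 3010824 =-77.40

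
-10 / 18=-0.56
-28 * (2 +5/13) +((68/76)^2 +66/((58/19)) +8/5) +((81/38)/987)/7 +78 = 110491841401/3134313910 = 35.25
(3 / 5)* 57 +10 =221 / 5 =44.20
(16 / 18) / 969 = 0.00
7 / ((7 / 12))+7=19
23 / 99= 0.23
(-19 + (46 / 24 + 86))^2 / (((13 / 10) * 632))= 3419645 / 591552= 5.78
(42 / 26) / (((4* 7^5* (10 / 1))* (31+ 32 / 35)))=3 / 39845624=0.00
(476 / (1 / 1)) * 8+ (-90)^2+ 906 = 12814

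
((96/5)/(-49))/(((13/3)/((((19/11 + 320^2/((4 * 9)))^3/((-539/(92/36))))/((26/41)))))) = 984071003674291376/63132504435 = 15587390.56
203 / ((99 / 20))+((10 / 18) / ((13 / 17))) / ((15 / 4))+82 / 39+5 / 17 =220139 / 5049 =43.60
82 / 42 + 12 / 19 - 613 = -243556 / 399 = -610.42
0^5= 0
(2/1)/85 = 2/85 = 0.02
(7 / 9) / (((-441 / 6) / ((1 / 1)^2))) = -2 / 189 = -0.01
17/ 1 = 17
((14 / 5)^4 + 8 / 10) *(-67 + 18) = -3051.01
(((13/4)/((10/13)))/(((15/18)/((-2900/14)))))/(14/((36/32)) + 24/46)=-81.00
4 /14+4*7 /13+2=404 /91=4.44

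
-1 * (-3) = 3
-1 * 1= -1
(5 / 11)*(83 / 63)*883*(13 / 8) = 4763785 / 5544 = 859.27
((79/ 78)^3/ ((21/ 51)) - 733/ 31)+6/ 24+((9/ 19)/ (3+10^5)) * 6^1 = -4083882546867505/ 195663659333688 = -20.87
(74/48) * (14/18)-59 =-12485/216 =-57.80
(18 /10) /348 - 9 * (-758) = 3956763 /580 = 6822.01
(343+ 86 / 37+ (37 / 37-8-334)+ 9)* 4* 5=9860 / 37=266.49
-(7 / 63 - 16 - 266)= 2537 / 9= 281.89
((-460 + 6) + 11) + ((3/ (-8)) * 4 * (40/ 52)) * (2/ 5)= -5765/ 13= -443.46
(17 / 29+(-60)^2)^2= 10902909889 / 841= 12964221.03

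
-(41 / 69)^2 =-1681 / 4761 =-0.35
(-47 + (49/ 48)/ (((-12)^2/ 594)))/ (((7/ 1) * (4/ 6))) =-16431/ 1792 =-9.17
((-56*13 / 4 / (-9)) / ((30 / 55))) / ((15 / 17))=17017 / 405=42.02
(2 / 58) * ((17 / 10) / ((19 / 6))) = 51 / 2755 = 0.02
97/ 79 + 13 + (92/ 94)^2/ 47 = 116864216/ 8202017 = 14.25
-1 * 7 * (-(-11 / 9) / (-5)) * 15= 77 / 3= 25.67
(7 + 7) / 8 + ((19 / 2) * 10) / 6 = 211 / 12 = 17.58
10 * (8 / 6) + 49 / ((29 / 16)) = 40.37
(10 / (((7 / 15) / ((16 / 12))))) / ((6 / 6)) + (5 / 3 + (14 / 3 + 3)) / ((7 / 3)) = 32.57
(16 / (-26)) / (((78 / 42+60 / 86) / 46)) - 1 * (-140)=1288812 / 9997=128.92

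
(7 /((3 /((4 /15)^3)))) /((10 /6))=448 /16875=0.03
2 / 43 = 0.05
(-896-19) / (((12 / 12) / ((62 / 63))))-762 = -34912 / 21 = -1662.48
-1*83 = -83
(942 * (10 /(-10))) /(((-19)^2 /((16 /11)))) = -15072 /3971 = -3.80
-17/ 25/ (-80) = 0.01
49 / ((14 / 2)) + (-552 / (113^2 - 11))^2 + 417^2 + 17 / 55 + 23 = 389238419056922 / 2238040255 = 173919.31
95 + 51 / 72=2297 / 24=95.71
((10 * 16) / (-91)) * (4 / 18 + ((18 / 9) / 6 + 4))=-6560 / 819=-8.01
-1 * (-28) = 28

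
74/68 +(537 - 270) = 9115/34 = 268.09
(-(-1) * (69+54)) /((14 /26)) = 1599 /7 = 228.43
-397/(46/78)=-15483/23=-673.17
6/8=3/4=0.75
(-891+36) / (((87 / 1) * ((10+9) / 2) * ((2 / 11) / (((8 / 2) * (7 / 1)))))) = -4620 / 29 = -159.31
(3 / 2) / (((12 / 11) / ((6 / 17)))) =33 / 68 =0.49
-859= -859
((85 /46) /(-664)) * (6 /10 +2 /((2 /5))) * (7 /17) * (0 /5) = 0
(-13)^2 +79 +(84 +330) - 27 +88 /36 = 637.44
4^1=4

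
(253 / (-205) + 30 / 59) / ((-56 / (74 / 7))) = 0.14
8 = 8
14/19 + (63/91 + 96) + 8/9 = 218561/2223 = 98.32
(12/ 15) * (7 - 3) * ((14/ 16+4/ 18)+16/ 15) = 1558/ 225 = 6.92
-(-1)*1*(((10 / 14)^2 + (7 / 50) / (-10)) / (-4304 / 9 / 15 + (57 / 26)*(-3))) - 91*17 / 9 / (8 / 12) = -257.85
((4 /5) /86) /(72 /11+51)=22 /136095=0.00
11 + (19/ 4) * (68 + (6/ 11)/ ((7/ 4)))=25832/ 77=335.48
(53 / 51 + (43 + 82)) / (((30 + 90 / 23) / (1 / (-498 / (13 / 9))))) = -36961 / 3428730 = -0.01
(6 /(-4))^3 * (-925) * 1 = 24975 /8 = 3121.88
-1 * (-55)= 55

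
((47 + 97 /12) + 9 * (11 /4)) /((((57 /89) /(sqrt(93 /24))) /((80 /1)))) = 426310 * sqrt(62) /171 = 19630.22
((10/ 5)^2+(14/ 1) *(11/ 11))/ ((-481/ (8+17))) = -450/ 481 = -0.94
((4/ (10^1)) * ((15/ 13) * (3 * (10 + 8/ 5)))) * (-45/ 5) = -9396/ 65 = -144.55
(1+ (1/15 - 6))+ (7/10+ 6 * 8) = 1313/30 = 43.77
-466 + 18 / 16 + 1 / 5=-18587 / 40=-464.68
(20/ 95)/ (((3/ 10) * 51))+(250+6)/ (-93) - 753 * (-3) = 203327479/ 90117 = 2256.26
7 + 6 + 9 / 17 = 230 / 17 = 13.53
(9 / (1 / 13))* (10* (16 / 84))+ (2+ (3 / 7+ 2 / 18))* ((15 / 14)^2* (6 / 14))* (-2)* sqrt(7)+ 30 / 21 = 1570 / 7 - 6000* sqrt(7) / 2401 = 217.67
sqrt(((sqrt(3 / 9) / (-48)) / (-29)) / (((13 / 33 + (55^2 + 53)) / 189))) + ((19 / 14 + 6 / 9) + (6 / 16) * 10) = 3 * sqrt(269731) * 3^(1 / 4) / 406348 + 485 / 84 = 5.78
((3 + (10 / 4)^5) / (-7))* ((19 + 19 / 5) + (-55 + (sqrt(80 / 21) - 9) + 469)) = -6889719 / 1120 - 3221* sqrt(105) / 1176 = -6179.60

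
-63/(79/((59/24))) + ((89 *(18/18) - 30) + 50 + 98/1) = 129585/632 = 205.04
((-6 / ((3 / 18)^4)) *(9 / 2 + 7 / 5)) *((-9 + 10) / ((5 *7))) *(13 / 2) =-1491048 / 175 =-8520.27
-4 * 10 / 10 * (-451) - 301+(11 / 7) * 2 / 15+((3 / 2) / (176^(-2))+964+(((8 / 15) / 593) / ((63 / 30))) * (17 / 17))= 48931.21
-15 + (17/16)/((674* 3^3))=-4367503/291168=-15.00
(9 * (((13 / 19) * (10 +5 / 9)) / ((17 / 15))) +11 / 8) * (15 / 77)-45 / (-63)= 12.15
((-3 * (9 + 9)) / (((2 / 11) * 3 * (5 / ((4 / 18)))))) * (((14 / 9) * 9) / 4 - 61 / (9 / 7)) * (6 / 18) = 8701 / 135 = 64.45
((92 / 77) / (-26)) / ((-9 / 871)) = 3082 / 693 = 4.45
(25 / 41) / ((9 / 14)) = 350 / 369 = 0.95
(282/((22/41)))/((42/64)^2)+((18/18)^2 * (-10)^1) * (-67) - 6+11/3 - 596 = 2089133/1617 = 1291.98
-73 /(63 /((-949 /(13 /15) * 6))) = 53290 /7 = 7612.86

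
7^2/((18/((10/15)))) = 49/27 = 1.81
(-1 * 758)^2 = 574564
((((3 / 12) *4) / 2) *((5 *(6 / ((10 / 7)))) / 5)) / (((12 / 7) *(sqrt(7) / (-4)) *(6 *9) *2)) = -7 *sqrt(7) / 1080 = -0.02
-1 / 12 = -0.08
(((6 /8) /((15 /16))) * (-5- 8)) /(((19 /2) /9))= -936 /95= -9.85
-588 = -588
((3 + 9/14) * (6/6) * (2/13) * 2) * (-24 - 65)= -9078/91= -99.76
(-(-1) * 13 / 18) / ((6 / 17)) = 221 / 108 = 2.05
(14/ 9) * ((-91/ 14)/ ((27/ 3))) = -1.12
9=9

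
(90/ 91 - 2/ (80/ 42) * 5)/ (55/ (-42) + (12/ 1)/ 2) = -4653/ 5122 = -0.91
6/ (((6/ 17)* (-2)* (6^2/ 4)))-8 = -161/ 18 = -8.94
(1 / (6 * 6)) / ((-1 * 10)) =-1 / 360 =-0.00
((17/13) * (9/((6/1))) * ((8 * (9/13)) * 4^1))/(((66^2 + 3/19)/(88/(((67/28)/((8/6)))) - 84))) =-108962112/312390247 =-0.35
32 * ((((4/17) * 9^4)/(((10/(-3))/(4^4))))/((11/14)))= -4828671.45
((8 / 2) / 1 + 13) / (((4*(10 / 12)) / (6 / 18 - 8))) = -391 / 10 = -39.10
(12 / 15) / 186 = 2 / 465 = 0.00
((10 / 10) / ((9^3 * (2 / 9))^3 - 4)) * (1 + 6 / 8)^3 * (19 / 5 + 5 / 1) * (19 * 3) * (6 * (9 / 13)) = 5806647 / 2210792480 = 0.00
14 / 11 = 1.27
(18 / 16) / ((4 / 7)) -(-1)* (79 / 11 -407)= -140043 / 352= -397.85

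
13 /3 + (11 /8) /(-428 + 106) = 33455 /7728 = 4.33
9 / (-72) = -1 / 8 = -0.12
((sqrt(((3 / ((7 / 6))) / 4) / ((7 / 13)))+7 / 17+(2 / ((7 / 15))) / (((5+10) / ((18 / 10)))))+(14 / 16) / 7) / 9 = 5003 / 42840+sqrt(26) / 42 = 0.24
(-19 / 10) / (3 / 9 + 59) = -57 / 1780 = -0.03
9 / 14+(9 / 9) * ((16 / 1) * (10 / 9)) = 2321 / 126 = 18.42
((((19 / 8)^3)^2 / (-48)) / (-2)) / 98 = 47045881 / 2466250752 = 0.02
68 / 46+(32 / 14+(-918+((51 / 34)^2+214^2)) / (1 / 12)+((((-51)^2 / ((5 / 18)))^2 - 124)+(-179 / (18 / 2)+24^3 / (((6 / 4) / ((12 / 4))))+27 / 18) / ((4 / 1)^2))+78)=102261439184557 / 1159200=88217252.57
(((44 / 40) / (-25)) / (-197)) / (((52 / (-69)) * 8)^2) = 52371 / 8523008000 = 0.00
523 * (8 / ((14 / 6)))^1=12552 / 7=1793.14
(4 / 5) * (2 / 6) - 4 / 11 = -0.10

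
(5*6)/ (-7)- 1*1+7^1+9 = 75/ 7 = 10.71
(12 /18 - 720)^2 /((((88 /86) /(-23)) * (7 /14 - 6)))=2302868698 /1089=2114663.63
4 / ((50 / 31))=62 / 25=2.48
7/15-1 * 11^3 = -19958/15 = -1330.53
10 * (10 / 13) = 100 / 13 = 7.69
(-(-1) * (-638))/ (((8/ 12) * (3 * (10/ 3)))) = -957/ 10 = -95.70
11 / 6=1.83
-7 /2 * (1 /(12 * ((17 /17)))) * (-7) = 49 /24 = 2.04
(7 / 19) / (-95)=-7 / 1805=-0.00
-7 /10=-0.70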